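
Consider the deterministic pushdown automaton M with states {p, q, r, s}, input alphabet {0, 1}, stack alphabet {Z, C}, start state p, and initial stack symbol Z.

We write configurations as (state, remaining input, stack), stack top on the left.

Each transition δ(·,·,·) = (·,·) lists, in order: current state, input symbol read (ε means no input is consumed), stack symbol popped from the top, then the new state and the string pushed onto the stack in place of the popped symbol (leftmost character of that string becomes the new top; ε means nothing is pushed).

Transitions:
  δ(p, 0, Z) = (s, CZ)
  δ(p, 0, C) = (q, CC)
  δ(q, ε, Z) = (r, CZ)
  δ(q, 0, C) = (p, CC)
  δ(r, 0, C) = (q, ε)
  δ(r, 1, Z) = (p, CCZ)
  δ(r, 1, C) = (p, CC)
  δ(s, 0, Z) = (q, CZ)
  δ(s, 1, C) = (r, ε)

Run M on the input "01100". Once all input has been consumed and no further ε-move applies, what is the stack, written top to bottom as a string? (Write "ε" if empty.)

CCCCZ

(p, 01100, Z)
  read 0, top Z: go to s, push CZ → (s, 1100, CZ)
  read 1, top C: go to r, push ε → (r, 100, Z)
  read 1, top Z: go to p, push CCZ → (p, 00, CCZ)
  read 0, top C: go to q, push CC → (q, 0, CCCZ)
  read 0, top C: go to p, push CC → (p, ε, CCCCZ)
All input consumed in state p with stack CCCCZ.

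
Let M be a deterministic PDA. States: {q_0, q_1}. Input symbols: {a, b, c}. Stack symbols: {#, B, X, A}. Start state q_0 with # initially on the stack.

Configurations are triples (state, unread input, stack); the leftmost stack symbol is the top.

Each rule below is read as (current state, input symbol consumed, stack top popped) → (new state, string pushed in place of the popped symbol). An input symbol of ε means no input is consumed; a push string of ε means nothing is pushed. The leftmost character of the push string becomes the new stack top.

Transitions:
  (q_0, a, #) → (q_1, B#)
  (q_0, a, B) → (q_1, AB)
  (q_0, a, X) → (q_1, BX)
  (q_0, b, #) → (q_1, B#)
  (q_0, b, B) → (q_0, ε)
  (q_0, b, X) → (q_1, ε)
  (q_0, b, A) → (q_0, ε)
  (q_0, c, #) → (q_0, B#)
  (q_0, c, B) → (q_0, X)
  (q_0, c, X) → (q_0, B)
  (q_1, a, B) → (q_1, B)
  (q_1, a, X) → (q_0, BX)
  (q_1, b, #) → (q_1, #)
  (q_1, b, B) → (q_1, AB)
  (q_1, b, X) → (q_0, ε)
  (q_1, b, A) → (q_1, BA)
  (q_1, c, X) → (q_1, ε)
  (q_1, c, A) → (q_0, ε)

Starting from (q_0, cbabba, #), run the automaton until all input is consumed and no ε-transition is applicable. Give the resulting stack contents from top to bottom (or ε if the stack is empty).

(q_0, cbabba, #)
  read c, top #: go to q_0, push B# → (q_0, babba, B#)
  read b, top B: go to q_0, push ε → (q_0, abba, #)
  read a, top #: go to q_1, push B# → (q_1, bba, B#)
  read b, top B: go to q_1, push AB → (q_1, ba, AB#)
  read b, top A: go to q_1, push BA → (q_1, a, BAB#)
  read a, top B: go to q_1, push B → (q_1, ε, BAB#)
All input consumed in state q_1 with stack BAB#.

BAB#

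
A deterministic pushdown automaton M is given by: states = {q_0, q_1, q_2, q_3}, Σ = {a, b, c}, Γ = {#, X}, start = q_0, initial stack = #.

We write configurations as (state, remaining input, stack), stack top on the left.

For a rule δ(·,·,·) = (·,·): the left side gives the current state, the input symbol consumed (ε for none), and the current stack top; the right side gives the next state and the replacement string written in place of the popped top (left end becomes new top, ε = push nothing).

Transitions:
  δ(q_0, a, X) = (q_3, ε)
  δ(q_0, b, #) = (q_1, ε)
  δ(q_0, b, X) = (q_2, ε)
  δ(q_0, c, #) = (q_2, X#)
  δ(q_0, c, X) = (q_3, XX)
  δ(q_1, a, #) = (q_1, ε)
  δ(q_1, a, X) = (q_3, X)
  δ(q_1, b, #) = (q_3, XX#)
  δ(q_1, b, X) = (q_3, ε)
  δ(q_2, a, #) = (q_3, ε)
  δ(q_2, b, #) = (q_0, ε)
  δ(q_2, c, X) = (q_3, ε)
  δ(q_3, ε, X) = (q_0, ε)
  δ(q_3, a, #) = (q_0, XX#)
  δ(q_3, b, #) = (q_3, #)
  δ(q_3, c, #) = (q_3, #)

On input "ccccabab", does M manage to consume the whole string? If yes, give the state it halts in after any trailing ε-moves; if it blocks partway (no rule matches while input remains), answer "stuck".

(q_0, ccccabab, #)
  read c, top #: go to q_2, push X# → (q_2, cccabab, X#)
  read c, top X: go to q_3, push ε → (q_3, ccabab, #)
  read c, top #: go to q_3, push # → (q_3, cabab, #)
  read c, top #: go to q_3, push # → (q_3, abab, #)
  read a, top #: go to q_0, push XX# → (q_0, bab, XX#)
  read b, top X: go to q_2, push ε → (q_2, ab, X#)
No transition for (q_2, a, top X); M blocks with input ab remaining.

stuck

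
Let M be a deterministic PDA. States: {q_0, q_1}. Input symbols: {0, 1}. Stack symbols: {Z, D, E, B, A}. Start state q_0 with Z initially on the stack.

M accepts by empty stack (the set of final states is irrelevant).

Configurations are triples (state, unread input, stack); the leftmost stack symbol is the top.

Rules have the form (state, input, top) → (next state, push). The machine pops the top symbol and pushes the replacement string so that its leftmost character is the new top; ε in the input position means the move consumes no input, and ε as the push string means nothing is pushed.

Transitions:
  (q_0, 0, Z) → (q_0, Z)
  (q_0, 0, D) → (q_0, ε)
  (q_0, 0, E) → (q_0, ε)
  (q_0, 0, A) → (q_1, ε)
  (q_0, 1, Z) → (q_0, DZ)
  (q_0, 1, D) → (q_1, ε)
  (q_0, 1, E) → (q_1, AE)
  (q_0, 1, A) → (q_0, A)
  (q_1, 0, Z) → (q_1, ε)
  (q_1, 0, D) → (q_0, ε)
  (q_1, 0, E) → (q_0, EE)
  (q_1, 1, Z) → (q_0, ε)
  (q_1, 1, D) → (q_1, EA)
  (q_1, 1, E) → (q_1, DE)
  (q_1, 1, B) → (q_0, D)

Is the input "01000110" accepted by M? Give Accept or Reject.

Accept

(q_0, 01000110, Z)
  read 0, top Z: go to q_0, push Z → (q_0, 1000110, Z)
  read 1, top Z: go to q_0, push DZ → (q_0, 000110, DZ)
  read 0, top D: go to q_0, push ε → (q_0, 00110, Z)
  read 0, top Z: go to q_0, push Z → (q_0, 0110, Z)
  read 0, top Z: go to q_0, push Z → (q_0, 110, Z)
  read 1, top Z: go to q_0, push DZ → (q_0, 10, DZ)
  read 1, top D: go to q_1, push ε → (q_1, 0, Z)
  read 0, top Z: go to q_1, push ε → (q_1, ε, ε)
All input consumed and the stack is empty.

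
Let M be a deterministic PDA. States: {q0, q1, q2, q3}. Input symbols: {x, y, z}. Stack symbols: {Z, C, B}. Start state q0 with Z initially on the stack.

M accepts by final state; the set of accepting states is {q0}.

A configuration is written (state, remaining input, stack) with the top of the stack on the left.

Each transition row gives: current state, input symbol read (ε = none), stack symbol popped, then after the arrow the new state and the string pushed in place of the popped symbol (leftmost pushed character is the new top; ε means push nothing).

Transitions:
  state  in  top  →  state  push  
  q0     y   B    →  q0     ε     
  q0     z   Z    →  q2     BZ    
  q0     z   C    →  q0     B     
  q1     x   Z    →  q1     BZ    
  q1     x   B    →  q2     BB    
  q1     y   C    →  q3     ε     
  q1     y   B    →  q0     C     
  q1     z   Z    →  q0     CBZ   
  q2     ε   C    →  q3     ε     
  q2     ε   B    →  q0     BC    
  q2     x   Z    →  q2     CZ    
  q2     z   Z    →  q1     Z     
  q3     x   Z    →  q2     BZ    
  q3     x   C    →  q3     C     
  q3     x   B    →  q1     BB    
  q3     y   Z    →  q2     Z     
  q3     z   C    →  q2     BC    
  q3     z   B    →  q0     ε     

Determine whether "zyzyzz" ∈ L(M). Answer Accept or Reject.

Reject

(q0, zyzyzz, Z) ⊢ (q2, yzyzz, BZ) ⊢ (q0, yzyzz, BCZ) ⊢ (q0, zyzz, CZ) ⊢ (q0, yzz, BZ) ⊢ (q0, zz, Z) ⊢ (q2, z, BZ) ⊢ (q0, z, BCZ)
No transition applies at (q0, z, BCZ); input not fully consumed.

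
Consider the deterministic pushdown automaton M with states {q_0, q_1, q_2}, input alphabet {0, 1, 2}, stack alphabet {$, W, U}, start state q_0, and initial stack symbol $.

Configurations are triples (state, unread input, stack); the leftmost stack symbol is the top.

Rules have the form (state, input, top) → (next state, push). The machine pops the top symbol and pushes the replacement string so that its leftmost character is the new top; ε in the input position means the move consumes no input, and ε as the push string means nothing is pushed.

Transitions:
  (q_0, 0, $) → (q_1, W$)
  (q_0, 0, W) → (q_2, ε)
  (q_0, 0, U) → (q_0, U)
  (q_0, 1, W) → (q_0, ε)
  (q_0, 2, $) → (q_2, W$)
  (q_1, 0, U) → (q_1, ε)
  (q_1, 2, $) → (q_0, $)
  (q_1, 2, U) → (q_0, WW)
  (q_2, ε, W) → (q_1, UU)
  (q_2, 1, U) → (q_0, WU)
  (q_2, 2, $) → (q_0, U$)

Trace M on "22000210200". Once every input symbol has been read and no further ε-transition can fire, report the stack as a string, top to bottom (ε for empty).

(q_0, 22000210200, $) ⊢ (q_2, 2000210200, W$) ⊢ (q_1, 2000210200, UU$) ⊢ (q_0, 000210200, WWU$) ⊢ (q_2, 00210200, WU$) ⊢ (q_1, 00210200, UUU$) ⊢ (q_1, 0210200, UU$) ⊢ (q_1, 210200, U$) ⊢ (q_0, 10200, WW$) ⊢ (q_0, 0200, W$) ⊢ (q_2, 200, $) ⊢ (q_0, 00, U$) ⊢ (q_0, 0, U$) ⊢ (q_0, ε, U$)
All input consumed in state q_0 with stack U$.

U$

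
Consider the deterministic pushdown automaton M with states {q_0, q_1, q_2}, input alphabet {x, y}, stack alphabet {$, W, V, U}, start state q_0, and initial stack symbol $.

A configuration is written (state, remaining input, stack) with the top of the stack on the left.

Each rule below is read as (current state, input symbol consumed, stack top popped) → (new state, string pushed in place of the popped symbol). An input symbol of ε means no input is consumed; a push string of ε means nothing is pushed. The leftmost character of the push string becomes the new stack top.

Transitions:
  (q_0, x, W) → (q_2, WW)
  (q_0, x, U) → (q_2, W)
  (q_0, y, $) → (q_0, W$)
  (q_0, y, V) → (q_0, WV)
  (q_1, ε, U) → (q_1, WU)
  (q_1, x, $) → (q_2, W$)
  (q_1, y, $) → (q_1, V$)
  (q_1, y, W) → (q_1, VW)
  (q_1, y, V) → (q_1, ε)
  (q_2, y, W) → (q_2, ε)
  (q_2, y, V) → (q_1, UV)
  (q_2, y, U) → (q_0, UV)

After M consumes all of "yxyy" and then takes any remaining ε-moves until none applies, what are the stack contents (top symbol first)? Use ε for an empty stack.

$

(q_0, yxyy, $)
  read y, top $: go to q_0, push W$ → (q_0, xyy, W$)
  read x, top W: go to q_2, push WW → (q_2, yy, WW$)
  read y, top W: go to q_2, push ε → (q_2, y, W$)
  read y, top W: go to q_2, push ε → (q_2, ε, $)
All input consumed in state q_2 with stack $.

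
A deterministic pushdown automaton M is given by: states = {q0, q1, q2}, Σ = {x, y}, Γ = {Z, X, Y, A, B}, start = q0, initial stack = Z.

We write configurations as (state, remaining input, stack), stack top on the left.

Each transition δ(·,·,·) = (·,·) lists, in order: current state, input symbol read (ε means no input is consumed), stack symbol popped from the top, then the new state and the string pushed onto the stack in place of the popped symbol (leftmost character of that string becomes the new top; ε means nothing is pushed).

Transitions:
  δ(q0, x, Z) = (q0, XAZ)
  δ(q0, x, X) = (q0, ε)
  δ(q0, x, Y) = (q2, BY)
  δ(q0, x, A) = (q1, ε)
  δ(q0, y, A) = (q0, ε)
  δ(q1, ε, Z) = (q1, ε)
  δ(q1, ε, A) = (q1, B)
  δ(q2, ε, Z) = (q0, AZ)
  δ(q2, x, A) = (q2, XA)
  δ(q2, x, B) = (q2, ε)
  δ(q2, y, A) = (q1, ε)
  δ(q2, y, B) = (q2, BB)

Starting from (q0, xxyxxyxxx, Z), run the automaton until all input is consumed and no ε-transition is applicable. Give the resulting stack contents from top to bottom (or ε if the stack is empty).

ε

(q0, xxyxxyxxx, Z) ⊢ (q0, xyxxyxxx, XAZ) ⊢ (q0, yxxyxxx, AZ) ⊢ (q0, xxyxxx, Z) ⊢ (q0, xyxxx, XAZ) ⊢ (q0, yxxx, AZ) ⊢ (q0, xxx, Z) ⊢ (q0, xx, XAZ) ⊢ (q0, x, AZ) ⊢ (q1, ε, Z) ⊢ (q1, ε, ε)
All input consumed in state q1 with stack ε.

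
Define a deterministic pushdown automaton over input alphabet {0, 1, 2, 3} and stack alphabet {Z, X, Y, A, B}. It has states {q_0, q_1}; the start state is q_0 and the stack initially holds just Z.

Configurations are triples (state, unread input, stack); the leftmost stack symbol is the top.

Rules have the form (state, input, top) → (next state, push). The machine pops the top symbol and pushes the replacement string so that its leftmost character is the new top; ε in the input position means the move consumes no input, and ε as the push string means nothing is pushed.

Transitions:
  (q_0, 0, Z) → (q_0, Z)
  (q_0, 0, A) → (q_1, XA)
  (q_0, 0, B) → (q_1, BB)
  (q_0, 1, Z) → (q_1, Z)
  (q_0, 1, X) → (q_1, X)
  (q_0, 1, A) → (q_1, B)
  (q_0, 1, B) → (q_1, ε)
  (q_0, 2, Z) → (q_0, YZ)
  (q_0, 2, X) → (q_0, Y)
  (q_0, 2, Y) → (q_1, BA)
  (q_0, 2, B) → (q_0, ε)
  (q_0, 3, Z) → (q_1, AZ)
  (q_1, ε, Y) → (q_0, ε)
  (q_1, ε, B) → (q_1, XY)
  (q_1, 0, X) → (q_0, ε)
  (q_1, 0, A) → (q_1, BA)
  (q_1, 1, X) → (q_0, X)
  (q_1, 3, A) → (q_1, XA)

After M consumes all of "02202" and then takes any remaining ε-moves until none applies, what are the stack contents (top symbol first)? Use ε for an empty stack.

(q_0, 02202, Z) ⊢ (q_0, 2202, Z) ⊢ (q_0, 202, YZ) ⊢ (q_1, 02, BAZ) ⊢ (q_1, 02, XYAZ) ⊢ (q_0, 2, YAZ) ⊢ (q_1, ε, BAAZ) ⊢ (q_1, ε, XYAAZ)
All input consumed in state q_1 with stack XYAAZ.

XYAAZ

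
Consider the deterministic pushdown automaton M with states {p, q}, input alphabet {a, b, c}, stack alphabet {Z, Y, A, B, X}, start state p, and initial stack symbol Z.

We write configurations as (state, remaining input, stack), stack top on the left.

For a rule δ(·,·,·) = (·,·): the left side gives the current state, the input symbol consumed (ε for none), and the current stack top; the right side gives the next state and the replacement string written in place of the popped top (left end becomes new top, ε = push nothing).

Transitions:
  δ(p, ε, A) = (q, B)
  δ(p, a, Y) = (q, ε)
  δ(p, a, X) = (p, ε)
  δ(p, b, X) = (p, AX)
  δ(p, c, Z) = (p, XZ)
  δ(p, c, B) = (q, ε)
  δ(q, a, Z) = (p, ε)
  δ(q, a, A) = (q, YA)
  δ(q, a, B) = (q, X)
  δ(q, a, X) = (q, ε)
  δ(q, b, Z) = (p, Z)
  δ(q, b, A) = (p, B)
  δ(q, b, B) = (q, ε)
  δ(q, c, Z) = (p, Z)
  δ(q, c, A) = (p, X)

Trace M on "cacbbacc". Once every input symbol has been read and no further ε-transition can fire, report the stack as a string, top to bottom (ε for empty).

(p, cacbbacc, Z)
  read c, top Z: go to p, push XZ → (p, acbbacc, XZ)
  read a, top X: go to p, push ε → (p, cbbacc, Z)
  read c, top Z: go to p, push XZ → (p, bbacc, XZ)
  read b, top X: go to p, push AX → (p, bacc, AXZ)
  ε-move, top A: go to q, push B → (q, bacc, BXZ)
  read b, top B: go to q, push ε → (q, acc, XZ)
  read a, top X: go to q, push ε → (q, cc, Z)
  read c, top Z: go to p, push Z → (p, c, Z)
  read c, top Z: go to p, push XZ → (p, ε, XZ)
All input consumed in state p with stack XZ.

XZ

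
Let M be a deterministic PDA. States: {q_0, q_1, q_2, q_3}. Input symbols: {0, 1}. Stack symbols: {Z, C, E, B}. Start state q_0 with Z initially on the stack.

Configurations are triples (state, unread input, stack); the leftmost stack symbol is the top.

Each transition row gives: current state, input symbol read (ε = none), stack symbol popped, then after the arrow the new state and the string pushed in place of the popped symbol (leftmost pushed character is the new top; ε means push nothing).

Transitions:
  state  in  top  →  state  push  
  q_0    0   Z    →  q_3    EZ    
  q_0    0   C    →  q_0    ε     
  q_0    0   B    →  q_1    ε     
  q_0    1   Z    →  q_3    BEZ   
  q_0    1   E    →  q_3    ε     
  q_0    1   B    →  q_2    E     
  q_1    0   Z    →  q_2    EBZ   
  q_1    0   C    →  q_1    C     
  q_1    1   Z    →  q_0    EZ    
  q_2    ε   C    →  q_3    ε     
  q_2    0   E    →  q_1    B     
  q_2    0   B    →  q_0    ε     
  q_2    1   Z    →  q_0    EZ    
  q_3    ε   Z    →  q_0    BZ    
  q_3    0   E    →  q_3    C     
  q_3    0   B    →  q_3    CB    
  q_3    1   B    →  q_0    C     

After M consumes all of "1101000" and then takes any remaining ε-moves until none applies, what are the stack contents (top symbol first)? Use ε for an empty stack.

(q_0, 1101000, Z)
  read 1, top Z: go to q_3, push BEZ → (q_3, 101000, BEZ)
  read 1, top B: go to q_0, push C → (q_0, 01000, CEZ)
  read 0, top C: go to q_0, push ε → (q_0, 1000, EZ)
  read 1, top E: go to q_3, push ε → (q_3, 000, Z)
  ε-move, top Z: go to q_0, push BZ → (q_0, 000, BZ)
  read 0, top B: go to q_1, push ε → (q_1, 00, Z)
  read 0, top Z: go to q_2, push EBZ → (q_2, 0, EBZ)
  read 0, top E: go to q_1, push B → (q_1, ε, BBZ)
All input consumed in state q_1 with stack BBZ.

BBZ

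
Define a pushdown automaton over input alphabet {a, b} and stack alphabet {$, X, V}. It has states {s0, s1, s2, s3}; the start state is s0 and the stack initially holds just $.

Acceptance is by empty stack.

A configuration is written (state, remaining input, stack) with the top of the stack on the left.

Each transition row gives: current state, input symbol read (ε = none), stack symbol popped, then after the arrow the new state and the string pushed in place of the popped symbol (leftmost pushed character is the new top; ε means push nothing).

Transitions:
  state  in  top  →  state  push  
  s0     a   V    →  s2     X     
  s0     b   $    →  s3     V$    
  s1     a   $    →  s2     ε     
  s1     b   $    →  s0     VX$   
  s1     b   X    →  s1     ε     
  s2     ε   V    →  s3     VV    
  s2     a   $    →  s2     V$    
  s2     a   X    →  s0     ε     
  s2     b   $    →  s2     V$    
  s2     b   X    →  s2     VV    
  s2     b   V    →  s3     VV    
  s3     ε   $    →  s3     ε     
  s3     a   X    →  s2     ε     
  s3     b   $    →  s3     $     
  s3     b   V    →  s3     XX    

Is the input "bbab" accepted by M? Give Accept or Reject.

Reject

No computation consumes all input and empties the stack.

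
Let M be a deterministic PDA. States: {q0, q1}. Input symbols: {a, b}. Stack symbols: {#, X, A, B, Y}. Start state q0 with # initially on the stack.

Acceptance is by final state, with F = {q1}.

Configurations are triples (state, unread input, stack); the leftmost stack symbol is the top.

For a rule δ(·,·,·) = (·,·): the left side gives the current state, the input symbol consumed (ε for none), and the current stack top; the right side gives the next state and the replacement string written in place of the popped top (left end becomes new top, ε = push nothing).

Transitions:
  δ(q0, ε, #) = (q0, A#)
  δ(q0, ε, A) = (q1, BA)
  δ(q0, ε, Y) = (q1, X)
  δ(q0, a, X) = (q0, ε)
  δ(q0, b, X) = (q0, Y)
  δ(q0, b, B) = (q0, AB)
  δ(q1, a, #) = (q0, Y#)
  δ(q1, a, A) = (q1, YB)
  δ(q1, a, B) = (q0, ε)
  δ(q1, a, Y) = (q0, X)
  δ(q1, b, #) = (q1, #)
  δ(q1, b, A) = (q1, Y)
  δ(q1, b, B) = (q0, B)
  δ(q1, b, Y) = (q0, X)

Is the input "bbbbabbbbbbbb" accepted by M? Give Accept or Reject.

Accept

(q0, bbbbabbbbbbbb, #)
  ε-move, top #: go to q0, push A# → (q0, bbbbabbbbbbbb, A#)
  ε-move, top A: go to q1, push BA → (q1, bbbbabbbbbbbb, BA#)
  read b, top B: go to q0, push B → (q0, bbbabbbbbbbb, BA#)
  read b, top B: go to q0, push AB → (q0, bbabbbbbbbb, ABA#)
  ε-move, top A: go to q1, push BA → (q1, bbabbbbbbbb, BABA#)
  read b, top B: go to q0, push B → (q0, babbbbbbbb, BABA#)
  read b, top B: go to q0, push AB → (q0, abbbbbbbb, ABABA#)
  ε-move, top A: go to q1, push BA → (q1, abbbbbbbb, BABABA#)
  read a, top B: go to q0, push ε → (q0, bbbbbbbb, ABABA#)
  ε-move, top A: go to q1, push BA → (q1, bbbbbbbb, BABABA#)
  read b, top B: go to q0, push B → (q0, bbbbbbb, BABABA#)
  read b, top B: go to q0, push AB → (q0, bbbbbb, ABABABA#)
  ε-move, top A: go to q1, push BA → (q1, bbbbbb, BABABABA#)
  read b, top B: go to q0, push B → (q0, bbbbb, BABABABA#)
  read b, top B: go to q0, push AB → (q0, bbbb, ABABABABA#)
  ε-move, top A: go to q1, push BA → (q1, bbbb, BABABABABA#)
  read b, top B: go to q0, push B → (q0, bbb, BABABABABA#)
  read b, top B: go to q0, push AB → (q0, bb, ABABABABABA#)
  ε-move, top A: go to q1, push BA → (q1, bb, BABABABABABA#)
  read b, top B: go to q0, push B → (q0, b, BABABABABABA#)
  read b, top B: go to q0, push AB → (q0, ε, ABABABABABABA#)
  ε-move, top A: go to q1, push BA → (q1, ε, BABABABABABABA#)
All input consumed; state q1 ∈ F.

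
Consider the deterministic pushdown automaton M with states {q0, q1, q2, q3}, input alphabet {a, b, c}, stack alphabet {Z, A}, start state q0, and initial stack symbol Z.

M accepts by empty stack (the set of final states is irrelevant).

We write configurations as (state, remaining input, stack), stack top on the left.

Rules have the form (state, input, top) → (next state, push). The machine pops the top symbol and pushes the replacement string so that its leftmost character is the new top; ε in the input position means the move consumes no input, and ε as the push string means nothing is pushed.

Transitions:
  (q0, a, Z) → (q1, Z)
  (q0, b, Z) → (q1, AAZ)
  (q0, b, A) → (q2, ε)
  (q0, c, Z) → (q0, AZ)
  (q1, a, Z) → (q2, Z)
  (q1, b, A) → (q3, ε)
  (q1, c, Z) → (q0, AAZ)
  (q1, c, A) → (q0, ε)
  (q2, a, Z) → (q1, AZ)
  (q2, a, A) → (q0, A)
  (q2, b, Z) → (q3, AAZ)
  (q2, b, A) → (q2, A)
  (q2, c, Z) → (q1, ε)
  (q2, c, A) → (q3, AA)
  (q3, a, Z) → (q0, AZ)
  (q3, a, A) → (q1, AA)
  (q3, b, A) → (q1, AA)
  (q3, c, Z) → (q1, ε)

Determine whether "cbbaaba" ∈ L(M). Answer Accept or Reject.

Reject

(q0, cbbaaba, Z)
  read c, top Z: go to q0, push AZ → (q0, bbaaba, AZ)
  read b, top A: go to q2, push ε → (q2, baaba, Z)
  read b, top Z: go to q3, push AAZ → (q3, aaba, AAZ)
  read a, top A: go to q1, push AA → (q1, aba, AAAZ)
No transition applies at (q1, aba, AAAZ); input not fully consumed.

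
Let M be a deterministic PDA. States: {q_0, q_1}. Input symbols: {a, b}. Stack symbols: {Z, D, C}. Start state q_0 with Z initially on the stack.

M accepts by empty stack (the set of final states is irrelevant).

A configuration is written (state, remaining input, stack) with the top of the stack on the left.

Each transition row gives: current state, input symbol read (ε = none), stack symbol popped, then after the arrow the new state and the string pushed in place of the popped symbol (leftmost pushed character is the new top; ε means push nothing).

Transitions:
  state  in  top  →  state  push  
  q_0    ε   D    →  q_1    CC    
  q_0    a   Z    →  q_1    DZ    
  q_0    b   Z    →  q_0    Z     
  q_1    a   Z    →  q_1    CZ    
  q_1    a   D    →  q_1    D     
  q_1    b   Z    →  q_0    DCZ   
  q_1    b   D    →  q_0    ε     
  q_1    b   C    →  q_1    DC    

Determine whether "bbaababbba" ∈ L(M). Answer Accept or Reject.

(q_0, bbaababbba, Z) ⊢ (q_0, baababbba, Z) ⊢ (q_0, aababbba, Z) ⊢ (q_1, ababbba, DZ) ⊢ (q_1, babbba, DZ) ⊢ (q_0, abbba, Z) ⊢ (q_1, bbba, DZ) ⊢ (q_0, bba, Z) ⊢ (q_0, ba, Z) ⊢ (q_0, a, Z) ⊢ (q_1, ε, DZ)
All input consumed; stack is DZ, not empty, and no further ε-move applies.

Reject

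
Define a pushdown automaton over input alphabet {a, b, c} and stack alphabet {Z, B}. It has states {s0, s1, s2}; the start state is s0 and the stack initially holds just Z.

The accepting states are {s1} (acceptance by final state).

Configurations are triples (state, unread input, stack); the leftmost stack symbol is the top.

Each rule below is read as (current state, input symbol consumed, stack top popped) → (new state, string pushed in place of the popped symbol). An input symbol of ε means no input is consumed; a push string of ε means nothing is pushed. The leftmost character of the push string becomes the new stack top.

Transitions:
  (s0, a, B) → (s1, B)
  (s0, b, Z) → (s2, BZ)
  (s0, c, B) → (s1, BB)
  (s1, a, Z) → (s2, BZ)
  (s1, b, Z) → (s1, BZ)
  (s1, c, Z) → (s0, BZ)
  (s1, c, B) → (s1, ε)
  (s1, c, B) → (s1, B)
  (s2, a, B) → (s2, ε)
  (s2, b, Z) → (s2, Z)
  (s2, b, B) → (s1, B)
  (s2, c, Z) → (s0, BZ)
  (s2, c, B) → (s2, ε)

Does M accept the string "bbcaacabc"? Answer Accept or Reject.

Reject

No computation consumes all input and reaches a final state.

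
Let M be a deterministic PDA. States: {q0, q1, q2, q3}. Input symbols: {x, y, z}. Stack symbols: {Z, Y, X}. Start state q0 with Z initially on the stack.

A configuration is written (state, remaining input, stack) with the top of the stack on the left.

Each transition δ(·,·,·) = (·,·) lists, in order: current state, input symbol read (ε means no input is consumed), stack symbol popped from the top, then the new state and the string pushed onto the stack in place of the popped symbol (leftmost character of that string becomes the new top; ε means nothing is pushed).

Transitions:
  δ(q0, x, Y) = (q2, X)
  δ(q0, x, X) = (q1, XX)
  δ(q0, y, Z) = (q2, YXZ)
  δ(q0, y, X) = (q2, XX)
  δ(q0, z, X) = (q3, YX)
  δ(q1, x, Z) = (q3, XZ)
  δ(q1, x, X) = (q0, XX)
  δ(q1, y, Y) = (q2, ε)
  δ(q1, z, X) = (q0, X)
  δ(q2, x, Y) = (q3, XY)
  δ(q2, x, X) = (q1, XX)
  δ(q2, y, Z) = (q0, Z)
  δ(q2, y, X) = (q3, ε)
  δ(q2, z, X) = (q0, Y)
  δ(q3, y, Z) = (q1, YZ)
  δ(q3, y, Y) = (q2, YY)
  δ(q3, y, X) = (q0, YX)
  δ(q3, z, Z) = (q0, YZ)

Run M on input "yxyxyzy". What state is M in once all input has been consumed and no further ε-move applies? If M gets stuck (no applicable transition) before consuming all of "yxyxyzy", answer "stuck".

(q0, yxyxyzy, Z)
  read y, top Z: go to q2, push YXZ → (q2, xyxyzy, YXZ)
  read x, top Y: go to q3, push XY → (q3, yxyzy, XYXZ)
  read y, top X: go to q0, push YX → (q0, xyzy, YXYXZ)
  read x, top Y: go to q2, push X → (q2, yzy, XXYXZ)
  read y, top X: go to q3, push ε → (q3, zy, XYXZ)
No transition for (q3, z, top X); M blocks with input zy remaining.

stuck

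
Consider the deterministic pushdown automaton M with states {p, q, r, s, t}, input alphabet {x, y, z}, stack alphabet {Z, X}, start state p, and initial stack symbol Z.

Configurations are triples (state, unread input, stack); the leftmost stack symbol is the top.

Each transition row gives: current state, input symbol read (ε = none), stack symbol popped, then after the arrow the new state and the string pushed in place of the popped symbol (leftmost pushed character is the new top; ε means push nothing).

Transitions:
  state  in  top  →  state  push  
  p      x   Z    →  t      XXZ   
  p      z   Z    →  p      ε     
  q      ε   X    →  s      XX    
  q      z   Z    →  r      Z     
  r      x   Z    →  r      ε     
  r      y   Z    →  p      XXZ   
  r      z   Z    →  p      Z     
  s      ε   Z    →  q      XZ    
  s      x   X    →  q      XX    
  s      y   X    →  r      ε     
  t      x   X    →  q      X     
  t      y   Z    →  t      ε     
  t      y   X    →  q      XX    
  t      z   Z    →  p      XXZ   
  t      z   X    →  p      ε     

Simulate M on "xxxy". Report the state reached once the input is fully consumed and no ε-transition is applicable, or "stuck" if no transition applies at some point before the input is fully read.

r

(p, xxxy, Z)
  read x, top Z: go to t, push XXZ → (t, xxy, XXZ)
  read x, top X: go to q, push X → (q, xy, XXZ)
  ε-move, top X: go to s, push XX → (s, xy, XXXZ)
  read x, top X: go to q, push XX → (q, y, XXXXZ)
  ε-move, top X: go to s, push XX → (s, y, XXXXXZ)
  read y, top X: go to r, push ε → (r, ε, XXXXZ)
All input consumed; M is in state r.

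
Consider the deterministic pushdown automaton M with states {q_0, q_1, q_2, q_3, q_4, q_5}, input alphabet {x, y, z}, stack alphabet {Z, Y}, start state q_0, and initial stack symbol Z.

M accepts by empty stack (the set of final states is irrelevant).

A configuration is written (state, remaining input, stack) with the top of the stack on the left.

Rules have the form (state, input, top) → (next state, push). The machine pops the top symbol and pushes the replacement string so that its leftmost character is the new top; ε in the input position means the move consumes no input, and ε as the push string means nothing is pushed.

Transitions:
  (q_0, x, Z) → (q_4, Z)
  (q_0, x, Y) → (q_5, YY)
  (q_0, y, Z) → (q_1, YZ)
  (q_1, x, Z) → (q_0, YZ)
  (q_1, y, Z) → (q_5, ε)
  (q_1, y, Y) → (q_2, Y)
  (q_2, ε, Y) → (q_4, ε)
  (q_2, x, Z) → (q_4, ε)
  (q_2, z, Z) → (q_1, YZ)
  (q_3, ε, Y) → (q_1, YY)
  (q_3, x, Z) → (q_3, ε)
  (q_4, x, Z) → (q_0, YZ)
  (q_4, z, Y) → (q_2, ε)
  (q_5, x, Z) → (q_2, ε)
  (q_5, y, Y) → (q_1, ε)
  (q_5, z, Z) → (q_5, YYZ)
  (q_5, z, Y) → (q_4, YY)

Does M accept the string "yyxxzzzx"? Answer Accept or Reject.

(q_0, yyxxzzzx, Z)
  read y, top Z: go to q_1, push YZ → (q_1, yxxzzzx, YZ)
  read y, top Y: go to q_2, push Y → (q_2, xxzzzx, YZ)
  ε-move, top Y: go to q_4, push ε → (q_4, xxzzzx, Z)
  read x, top Z: go to q_0, push YZ → (q_0, xzzzx, YZ)
  read x, top Y: go to q_5, push YY → (q_5, zzzx, YYZ)
  read z, top Y: go to q_4, push YY → (q_4, zzx, YYYZ)
  read z, top Y: go to q_2, push ε → (q_2, zx, YYZ)
  ε-move, top Y: go to q_4, push ε → (q_4, zx, YZ)
  read z, top Y: go to q_2, push ε → (q_2, x, Z)
  read x, top Z: go to q_4, push ε → (q_4, ε, ε)
All input consumed and the stack is empty.

Accept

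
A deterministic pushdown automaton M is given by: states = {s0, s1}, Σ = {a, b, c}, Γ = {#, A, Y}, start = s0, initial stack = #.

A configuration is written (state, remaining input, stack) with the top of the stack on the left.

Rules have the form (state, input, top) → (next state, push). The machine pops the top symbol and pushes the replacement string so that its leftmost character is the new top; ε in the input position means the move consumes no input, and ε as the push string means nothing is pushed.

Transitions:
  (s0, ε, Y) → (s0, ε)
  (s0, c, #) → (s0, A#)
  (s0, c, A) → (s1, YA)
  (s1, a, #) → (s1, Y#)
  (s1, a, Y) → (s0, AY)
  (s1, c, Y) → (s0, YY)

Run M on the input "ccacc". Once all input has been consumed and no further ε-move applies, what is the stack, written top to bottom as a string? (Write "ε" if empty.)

AYA#

(s0, ccacc, #) ⊢ (s0, cacc, A#) ⊢ (s1, acc, YA#) ⊢ (s0, cc, AYA#) ⊢ (s1, c, YAYA#) ⊢ (s0, ε, YYAYA#) ⊢ (s0, ε, YAYA#) ⊢ (s0, ε, AYA#)
All input consumed in state s0 with stack AYA#.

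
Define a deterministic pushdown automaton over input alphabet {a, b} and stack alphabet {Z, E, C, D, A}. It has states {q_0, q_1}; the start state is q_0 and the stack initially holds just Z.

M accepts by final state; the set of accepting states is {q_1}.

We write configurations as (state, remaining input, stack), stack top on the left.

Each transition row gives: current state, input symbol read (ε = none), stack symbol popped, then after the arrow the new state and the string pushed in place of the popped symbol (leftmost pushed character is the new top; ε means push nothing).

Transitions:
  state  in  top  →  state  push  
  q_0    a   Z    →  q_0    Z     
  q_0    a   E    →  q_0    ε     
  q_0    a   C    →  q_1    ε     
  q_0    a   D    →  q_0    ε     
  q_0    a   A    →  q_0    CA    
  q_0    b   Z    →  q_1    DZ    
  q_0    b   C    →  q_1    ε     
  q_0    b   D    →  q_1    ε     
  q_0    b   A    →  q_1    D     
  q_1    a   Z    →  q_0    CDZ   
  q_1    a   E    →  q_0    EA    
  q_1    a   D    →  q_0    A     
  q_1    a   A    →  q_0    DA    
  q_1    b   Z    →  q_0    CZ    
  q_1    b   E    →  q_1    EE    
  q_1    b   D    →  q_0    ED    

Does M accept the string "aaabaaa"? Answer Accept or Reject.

(q_0, aaabaaa, Z)
  read a, top Z: go to q_0, push Z → (q_0, aabaaa, Z)
  read a, top Z: go to q_0, push Z → (q_0, abaaa, Z)
  read a, top Z: go to q_0, push Z → (q_0, baaa, Z)
  read b, top Z: go to q_1, push DZ → (q_1, aaa, DZ)
  read a, top D: go to q_0, push A → (q_0, aa, AZ)
  read a, top A: go to q_0, push CA → (q_0, a, CAZ)
  read a, top C: go to q_1, push ε → (q_1, ε, AZ)
All input consumed; state q_1 ∈ F.

Accept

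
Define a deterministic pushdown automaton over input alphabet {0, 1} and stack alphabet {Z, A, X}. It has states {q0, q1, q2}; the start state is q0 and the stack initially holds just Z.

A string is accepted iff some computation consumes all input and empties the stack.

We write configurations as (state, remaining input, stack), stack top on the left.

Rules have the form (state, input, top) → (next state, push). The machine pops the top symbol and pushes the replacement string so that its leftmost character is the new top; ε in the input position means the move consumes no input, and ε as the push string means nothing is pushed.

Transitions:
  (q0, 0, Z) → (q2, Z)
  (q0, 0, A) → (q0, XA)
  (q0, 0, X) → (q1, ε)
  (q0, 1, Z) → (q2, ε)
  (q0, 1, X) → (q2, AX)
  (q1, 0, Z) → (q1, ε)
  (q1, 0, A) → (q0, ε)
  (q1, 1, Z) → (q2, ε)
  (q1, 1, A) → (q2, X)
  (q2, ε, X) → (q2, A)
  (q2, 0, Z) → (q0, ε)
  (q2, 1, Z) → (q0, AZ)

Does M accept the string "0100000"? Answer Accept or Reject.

(q0, 0100000, Z) ⊢ (q2, 100000, Z) ⊢ (q0, 00000, AZ) ⊢ (q0, 0000, XAZ) ⊢ (q1, 000, AZ) ⊢ (q0, 00, Z) ⊢ (q2, 0, Z) ⊢ (q0, ε, ε)
All input consumed and the stack is empty.

Accept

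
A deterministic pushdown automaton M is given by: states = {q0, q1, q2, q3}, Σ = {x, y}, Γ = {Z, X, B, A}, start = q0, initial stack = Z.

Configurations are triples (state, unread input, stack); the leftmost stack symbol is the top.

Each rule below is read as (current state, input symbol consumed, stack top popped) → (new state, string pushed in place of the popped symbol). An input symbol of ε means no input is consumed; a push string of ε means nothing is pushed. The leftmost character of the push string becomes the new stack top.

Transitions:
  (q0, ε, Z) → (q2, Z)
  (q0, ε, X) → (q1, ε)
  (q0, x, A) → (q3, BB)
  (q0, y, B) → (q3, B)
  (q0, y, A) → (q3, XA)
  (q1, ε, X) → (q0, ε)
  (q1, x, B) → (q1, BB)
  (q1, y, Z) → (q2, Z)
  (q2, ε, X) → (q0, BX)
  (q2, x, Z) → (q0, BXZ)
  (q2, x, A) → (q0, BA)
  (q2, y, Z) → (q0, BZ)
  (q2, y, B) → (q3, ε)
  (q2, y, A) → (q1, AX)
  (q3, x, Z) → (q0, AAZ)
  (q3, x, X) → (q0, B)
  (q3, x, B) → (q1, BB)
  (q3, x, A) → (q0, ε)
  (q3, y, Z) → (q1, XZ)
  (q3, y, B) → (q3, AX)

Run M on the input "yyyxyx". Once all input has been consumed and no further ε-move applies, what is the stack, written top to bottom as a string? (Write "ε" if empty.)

BXZ

(q0, yyyxyx, Z)
  ε-move, top Z: go to q2, push Z → (q2, yyyxyx, Z)
  read y, top Z: go to q0, push BZ → (q0, yyxyx, BZ)
  read y, top B: go to q3, push B → (q3, yxyx, BZ)
  read y, top B: go to q3, push AX → (q3, xyx, AXZ)
  read x, top A: go to q0, push ε → (q0, yx, XZ)
  ε-move, top X: go to q1, push ε → (q1, yx, Z)
  read y, top Z: go to q2, push Z → (q2, x, Z)
  read x, top Z: go to q0, push BXZ → (q0, ε, BXZ)
All input consumed in state q0 with stack BXZ.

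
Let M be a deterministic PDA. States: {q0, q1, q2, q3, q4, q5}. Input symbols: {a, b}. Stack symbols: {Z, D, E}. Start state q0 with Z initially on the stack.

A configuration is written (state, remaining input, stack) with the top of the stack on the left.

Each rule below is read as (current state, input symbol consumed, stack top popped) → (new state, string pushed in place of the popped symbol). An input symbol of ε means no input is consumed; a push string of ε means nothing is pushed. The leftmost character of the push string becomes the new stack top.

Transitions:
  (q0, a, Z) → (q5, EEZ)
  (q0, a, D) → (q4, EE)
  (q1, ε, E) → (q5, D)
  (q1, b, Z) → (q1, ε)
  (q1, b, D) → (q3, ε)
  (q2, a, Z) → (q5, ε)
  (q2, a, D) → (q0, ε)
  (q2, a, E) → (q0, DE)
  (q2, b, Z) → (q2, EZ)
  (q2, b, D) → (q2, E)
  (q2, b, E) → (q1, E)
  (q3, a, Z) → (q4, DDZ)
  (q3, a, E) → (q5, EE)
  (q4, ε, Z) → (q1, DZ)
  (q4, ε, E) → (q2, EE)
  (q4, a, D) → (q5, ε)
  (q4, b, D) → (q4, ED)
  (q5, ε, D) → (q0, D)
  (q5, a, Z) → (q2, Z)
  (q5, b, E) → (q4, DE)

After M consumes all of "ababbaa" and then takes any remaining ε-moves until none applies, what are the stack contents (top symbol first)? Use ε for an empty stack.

EEEEEDEEZ

(q0, ababbaa, Z)
  read a, top Z: go to q5, push EEZ → (q5, babbaa, EEZ)
  read b, top E: go to q4, push DE → (q4, abbaa, DEEZ)
  read a, top D: go to q5, push ε → (q5, bbaa, EEZ)
  read b, top E: go to q4, push DE → (q4, baa, DEEZ)
  read b, top D: go to q4, push ED → (q4, aa, EDEEZ)
  ε-move, top E: go to q2, push EE → (q2, aa, EEDEEZ)
  read a, top E: go to q0, push DE → (q0, a, DEEDEEZ)
  read a, top D: go to q4, push EE → (q4, ε, EEEEDEEZ)
  ε-move, top E: go to q2, push EE → (q2, ε, EEEEEDEEZ)
All input consumed in state q2 with stack EEEEEDEEZ.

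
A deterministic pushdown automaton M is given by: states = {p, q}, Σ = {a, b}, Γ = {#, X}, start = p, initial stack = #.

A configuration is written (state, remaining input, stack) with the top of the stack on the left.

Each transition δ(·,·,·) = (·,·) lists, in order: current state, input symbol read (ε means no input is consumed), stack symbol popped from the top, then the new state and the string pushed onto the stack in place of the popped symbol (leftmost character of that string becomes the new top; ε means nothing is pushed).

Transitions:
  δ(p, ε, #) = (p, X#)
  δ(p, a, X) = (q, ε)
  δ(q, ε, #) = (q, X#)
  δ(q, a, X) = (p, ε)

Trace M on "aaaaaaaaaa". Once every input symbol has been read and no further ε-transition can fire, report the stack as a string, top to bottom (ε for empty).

X#

(p, aaaaaaaaaa, #)
  ε-move, top #: go to p, push X# → (p, aaaaaaaaaa, X#)
  read a, top X: go to q, push ε → (q, aaaaaaaaa, #)
  ε-move, top #: go to q, push X# → (q, aaaaaaaaa, X#)
  read a, top X: go to p, push ε → (p, aaaaaaaa, #)
  ε-move, top #: go to p, push X# → (p, aaaaaaaa, X#)
  read a, top X: go to q, push ε → (q, aaaaaaa, #)
  ε-move, top #: go to q, push X# → (q, aaaaaaa, X#)
  read a, top X: go to p, push ε → (p, aaaaaa, #)
  ε-move, top #: go to p, push X# → (p, aaaaaa, X#)
  read a, top X: go to q, push ε → (q, aaaaa, #)
  ε-move, top #: go to q, push X# → (q, aaaaa, X#)
  read a, top X: go to p, push ε → (p, aaaa, #)
  ε-move, top #: go to p, push X# → (p, aaaa, X#)
  read a, top X: go to q, push ε → (q, aaa, #)
  ε-move, top #: go to q, push X# → (q, aaa, X#)
  read a, top X: go to p, push ε → (p, aa, #)
  ε-move, top #: go to p, push X# → (p, aa, X#)
  read a, top X: go to q, push ε → (q, a, #)
  ε-move, top #: go to q, push X# → (q, a, X#)
  read a, top X: go to p, push ε → (p, ε, #)
  ε-move, top #: go to p, push X# → (p, ε, X#)
All input consumed in state p with stack X#.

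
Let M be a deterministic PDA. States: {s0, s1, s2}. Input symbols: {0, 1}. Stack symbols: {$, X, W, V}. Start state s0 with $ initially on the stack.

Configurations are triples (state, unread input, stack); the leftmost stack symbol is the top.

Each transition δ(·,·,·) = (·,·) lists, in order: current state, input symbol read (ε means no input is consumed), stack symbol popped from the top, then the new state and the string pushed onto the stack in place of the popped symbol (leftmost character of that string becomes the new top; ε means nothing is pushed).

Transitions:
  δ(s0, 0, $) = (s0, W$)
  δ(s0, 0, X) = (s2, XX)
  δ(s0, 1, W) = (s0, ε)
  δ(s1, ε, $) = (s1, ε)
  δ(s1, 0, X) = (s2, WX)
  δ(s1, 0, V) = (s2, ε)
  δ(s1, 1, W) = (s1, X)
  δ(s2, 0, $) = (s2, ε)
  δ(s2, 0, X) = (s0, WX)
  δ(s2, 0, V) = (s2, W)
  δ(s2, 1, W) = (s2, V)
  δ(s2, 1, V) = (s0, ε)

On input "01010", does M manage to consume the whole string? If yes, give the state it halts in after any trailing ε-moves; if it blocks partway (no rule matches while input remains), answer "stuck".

(s0, 01010, $)
  read 0, top $: go to s0, push W$ → (s0, 1010, W$)
  read 1, top W: go to s0, push ε → (s0, 010, $)
  read 0, top $: go to s0, push W$ → (s0, 10, W$)
  read 1, top W: go to s0, push ε → (s0, 0, $)
  read 0, top $: go to s0, push W$ → (s0, ε, W$)
All input consumed; M is in state s0.

s0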